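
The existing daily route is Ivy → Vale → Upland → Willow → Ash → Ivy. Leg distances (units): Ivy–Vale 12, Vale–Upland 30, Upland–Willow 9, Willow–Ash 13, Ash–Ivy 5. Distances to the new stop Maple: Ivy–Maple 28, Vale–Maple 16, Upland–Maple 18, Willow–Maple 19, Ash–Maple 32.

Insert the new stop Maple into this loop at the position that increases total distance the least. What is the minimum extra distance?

Insertion cost between consecutive stops i–j is d(i,Maple) + d(Maple,j) − d(i,j):
  between Ivy and Vale: 28 + 16 − 12 = 32
  between Vale and Upland: 16 + 18 − 30 = 4
  between Upland and Willow: 18 + 19 − 9 = 28
  between Willow and Ash: 19 + 32 − 13 = 38
  between Ash and Ivy: 32 + 28 − 5 = 55
Cheapest insertion is between Vale and Upland, adding 4.
New total = 69 + 4 = 73.

Minimum extra distance: 4, inserting Maple between Vale and Upland.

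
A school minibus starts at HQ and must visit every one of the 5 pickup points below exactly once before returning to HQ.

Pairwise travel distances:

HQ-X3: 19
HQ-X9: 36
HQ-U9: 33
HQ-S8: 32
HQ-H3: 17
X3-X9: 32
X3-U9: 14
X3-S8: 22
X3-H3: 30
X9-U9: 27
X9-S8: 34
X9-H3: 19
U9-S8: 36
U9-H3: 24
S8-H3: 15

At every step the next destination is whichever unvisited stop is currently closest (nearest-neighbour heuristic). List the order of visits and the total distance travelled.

HQ → [H3:17 / X3:19 / S8:32 / U9:33 / X9:36] → H3 (17)
H3 → [S8:15 / X9:19 / U9:24 / X3:30] → S8 (15)
S8 → [X3:22 / X9:34 / U9:36] → X3 (22)
X3 → [U9:14 / X9:32] → U9 (14)
U9 → [X9:27] → X9 (27)
Return X9→HQ: 36.
Total = 17 + 15 + 22 + 14 + 27 + 36 = 131.

Nearest-neighbour total = 131; route HQ → H3 → S8 → X3 → U9 → X9 → HQ.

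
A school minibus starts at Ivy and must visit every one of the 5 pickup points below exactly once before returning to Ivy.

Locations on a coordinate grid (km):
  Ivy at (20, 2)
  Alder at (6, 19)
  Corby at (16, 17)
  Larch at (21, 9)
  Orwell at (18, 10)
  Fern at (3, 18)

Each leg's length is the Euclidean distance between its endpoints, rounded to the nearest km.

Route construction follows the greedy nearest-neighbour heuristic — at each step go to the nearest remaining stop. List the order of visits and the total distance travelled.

From Ivy: distances to unvisited — Larch=7, Orwell=8, Corby=16, Alder=22, Fern=23. Nearest is Larch (7).
From Larch: distances to unvisited — Orwell=3, Corby=9, Alder=18, Fern=20. Nearest is Orwell (3).
From Orwell: distances to unvisited — Corby=7, Alder=15, Fern=17. Nearest is Corby (7).
From Corby: distances to unvisited — Alder=10, Fern=13. Nearest is Alder (10).
From Alder: distances to unvisited — Fern=3. Nearest is Fern (3).
Return Fern→Ivy: 23.
Total = 7 + 3 + 7 + 10 + 3 + 23 = 53.

Total distance 53 km via the nearest-neighbour route Ivy → Larch → Orwell → Corby → Alder → Fern → Ivy.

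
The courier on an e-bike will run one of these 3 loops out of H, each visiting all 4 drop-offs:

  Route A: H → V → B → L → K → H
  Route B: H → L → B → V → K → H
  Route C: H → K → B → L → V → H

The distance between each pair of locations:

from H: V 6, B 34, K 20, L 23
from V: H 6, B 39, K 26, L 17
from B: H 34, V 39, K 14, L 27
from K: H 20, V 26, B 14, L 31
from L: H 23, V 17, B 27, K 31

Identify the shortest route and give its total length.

Route A: 6 + 39 + 27 + 31 + 20 = 123
Route B: 23 + 27 + 39 + 26 + 20 = 135
Route C: 20 + 14 + 27 + 17 + 6 = 84

84 — Route C is the shortest.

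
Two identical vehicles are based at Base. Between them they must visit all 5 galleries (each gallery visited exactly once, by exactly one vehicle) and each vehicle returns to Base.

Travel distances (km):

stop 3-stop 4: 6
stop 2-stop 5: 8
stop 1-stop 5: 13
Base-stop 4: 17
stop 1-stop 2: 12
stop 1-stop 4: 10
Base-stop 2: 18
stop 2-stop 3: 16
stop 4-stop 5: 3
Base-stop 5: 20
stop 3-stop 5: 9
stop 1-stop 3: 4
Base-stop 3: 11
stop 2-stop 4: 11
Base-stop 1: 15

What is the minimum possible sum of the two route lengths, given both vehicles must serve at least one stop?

Minimum combined distance: 76 km.

Try each way of splitting the stops between the two vehicles (each non-empty) and, for each split, find the best tour for each vehicle:
  {stop 1} + {stop 2, stop 3, stop 4, stop 5}: 30 + 46 = 76
  {stop 2} + {stop 1, stop 3, stop 4, stop 5}: 36 + 48 = 84
  {stop 1, stop 2} + {stop 3, stop 4, stop 5}: 45 + 40 = 85
  {stop 3} + {stop 1, stop 2, stop 4, stop 5}: 22 + 54 = 76
  {stop 1, stop 3} + {stop 2, stop 4, stop 5}: 30 + 46 = 76
  {stop 2, stop 3} + {stop 1, stop 4, stop 5}: 45 + 48 = 93
  … (15 splits in total)
Best: vehicle 1 Base → stop 1 → Base = 30; vehicle 2 Base → stop 2 → stop 5 → stop 4 → stop 3 → Base = 46; combined 76.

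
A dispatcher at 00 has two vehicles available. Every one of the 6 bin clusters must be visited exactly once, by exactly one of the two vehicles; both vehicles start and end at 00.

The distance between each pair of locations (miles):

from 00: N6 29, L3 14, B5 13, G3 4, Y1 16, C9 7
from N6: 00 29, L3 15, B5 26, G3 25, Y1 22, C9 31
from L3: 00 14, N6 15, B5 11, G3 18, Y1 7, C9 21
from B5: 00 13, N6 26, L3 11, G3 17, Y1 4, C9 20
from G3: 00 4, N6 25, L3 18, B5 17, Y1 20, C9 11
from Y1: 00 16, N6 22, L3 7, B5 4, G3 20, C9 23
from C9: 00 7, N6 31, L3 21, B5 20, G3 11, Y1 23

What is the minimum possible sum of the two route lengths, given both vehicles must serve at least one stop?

Try each way of splitting the stops between the two vehicles (each non-empty) and, for each split, find the best tour for each vehicle:
  {N6} + {L3, B5, G3, Y1, C9}: 58 + 60 = 118
  {L3} + {N6, B5, G3, Y1, C9}: 28 + 82 = 110
  {N6, L3} + {B5, G3, Y1, C9}: 58 + 55 = 113
  {B5} + {N6, L3, G3, Y1, C9}: 26 + 81 = 107
  {N6, B5} + {L3, G3, Y1, C9}: 68 + 59 = 127
  {L3, B5} + {N6, G3, Y1, C9}: 38 + 81 = 119
  … (31 splits in total)
  {N6, L3, B5, G3, Y1} + {C9}: 68 + 14 = 82  ← best
Best: vehicle 1 00 → B5 → Y1 → L3 → N6 → G3 → 00 = 68; vehicle 2 00 → C9 → 00 = 14; combined 82.

82 miles — the smallest possible combined total.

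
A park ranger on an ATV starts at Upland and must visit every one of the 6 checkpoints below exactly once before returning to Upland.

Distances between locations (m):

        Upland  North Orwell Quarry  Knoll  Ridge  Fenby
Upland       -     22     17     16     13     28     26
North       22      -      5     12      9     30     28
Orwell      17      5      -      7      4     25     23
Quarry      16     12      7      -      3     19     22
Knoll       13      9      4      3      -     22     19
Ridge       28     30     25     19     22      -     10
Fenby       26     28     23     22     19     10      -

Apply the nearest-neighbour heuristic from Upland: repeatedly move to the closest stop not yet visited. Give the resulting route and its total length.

From Upland: distances to unvisited — Knoll=13, Quarry=16, Orwell=17, North=22, Fenby=26, Ridge=28. Nearest is Knoll (13).
From Knoll: distances to unvisited — Quarry=3, Orwell=4, North=9, Fenby=19, Ridge=22. Nearest is Quarry (3).
From Quarry: distances to unvisited — Orwell=7, North=12, Ridge=19, Fenby=22. Nearest is Orwell (7).
From Orwell: distances to unvisited — North=5, Fenby=23, Ridge=25. Nearest is North (5).
From North: distances to unvisited — Fenby=28, Ridge=30. Nearest is Fenby (28).
From Fenby: distances to unvisited — Ridge=10. Nearest is Ridge (10).
Return Ridge→Upland: 28.
Total = 13 + 3 + 7 + 5 + 28 + 10 + 28 = 94.

Total distance 94 m via the nearest-neighbour route Upland → Knoll → Quarry → Orwell → North → Fenby → Ridge → Upland.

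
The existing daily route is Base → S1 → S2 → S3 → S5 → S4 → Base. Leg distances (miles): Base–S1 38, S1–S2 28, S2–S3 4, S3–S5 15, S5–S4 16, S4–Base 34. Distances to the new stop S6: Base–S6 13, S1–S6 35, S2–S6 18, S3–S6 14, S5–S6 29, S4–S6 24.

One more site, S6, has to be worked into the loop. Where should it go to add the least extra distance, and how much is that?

Insertion cost between consecutive stops i–j is d(i,S6) + d(S6,j) − d(i,j):
  between Base and S1: 13 + 35 − 38 = 10
  between S1 and S2: 35 + 18 − 28 = 25
  between S2 and S3: 18 + 14 − 4 = 28
  between S3 and S5: 14 + 29 − 15 = 28
  between S5 and S4: 29 + 24 − 16 = 37
  between S4 and Base: 24 + 13 − 34 = 3
Cheapest insertion is between S4 and Base, adding 3.
New total = 135 + 3 = 138.

+3 miles — insert S6 between S4 and Base.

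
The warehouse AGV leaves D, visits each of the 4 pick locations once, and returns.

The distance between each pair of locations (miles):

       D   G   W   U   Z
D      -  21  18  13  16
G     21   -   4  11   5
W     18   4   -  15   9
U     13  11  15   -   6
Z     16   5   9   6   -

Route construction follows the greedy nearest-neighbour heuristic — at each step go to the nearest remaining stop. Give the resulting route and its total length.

Total distance 46 miles via the nearest-neighbour route D → U → Z → G → W → D.

From D: distances to unvisited — U=13, Z=16, W=18, G=21. Nearest is U (13).
From U: distances to unvisited — Z=6, G=11, W=15. Nearest is Z (6).
From Z: distances to unvisited — G=5, W=9. Nearest is G (5).
From G: distances to unvisited — W=4. Nearest is W (4).
Return W→D: 18.
Total = 13 + 6 + 5 + 4 + 18 = 46.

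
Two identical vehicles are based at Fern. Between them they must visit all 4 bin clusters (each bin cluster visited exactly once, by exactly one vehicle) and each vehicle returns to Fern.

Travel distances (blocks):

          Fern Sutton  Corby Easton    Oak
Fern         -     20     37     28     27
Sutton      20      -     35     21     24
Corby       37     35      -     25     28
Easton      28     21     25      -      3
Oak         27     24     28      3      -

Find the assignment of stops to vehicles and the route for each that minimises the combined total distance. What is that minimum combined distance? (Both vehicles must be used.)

Check every non-empty split of the stops between the two vehicles; for each half take its own optimal tour:
  {Sutton} + {Corby, Easton, Oak}: 40 + 92 = 132
  {Corby} + {Sutton, Easton, Oak}: 74 + 71 = 145
  {Sutton, Corby} + {Easton, Oak}: 92 + 58 = 150
  {Easton} + {Sutton, Corby, Oak}: 56 + 109 = 165
  {Sutton, Easton} + {Corby, Oak}: 69 + 92 = 161
  {Corby, Easton} + {Sutton, Oak}: 90 + 71 = 161
  … (7 splits in total)
Best: vehicle 1 Fern → Sutton → Fern = 40; vehicle 2 Fern → Corby → Easton → Oak → Fern = 92; combined 132.

132 blocks — the smallest possible combined total.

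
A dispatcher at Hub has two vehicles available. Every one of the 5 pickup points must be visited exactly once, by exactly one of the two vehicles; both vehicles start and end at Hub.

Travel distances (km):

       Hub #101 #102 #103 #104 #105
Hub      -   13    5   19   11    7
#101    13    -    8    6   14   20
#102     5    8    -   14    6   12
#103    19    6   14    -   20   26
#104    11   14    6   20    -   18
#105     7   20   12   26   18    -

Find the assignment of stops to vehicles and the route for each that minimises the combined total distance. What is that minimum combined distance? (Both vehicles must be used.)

Check every non-empty split of the stops between the two vehicles; for each half take its own optimal tour:
  {#101} + {#102, #103, #104, #105}: 26 + 64 = 90
  {#102} + {#101, #103, #104, #105}: 10 + 64 = 74
  {#101, #102} + {#103, #104, #105}: 26 + 64 = 90
  {#103} + {#101, #102, #104, #105}: 38 + 52 = 90
  {#101, #103} + {#102, #104, #105}: 38 + 36 = 74
  {#102, #103} + {#101, #104, #105}: 38 + 52 = 90
  … (15 splits in total)
  {#101, #102, #103, #104} + {#105}: 50 + 14 = 64  ← best
Best: vehicle 1 Hub → #101 → #103 → #102 → #104 → Hub = 50; vehicle 2 Hub → #105 → Hub = 14; combined 64.

64 km — the smallest possible combined total.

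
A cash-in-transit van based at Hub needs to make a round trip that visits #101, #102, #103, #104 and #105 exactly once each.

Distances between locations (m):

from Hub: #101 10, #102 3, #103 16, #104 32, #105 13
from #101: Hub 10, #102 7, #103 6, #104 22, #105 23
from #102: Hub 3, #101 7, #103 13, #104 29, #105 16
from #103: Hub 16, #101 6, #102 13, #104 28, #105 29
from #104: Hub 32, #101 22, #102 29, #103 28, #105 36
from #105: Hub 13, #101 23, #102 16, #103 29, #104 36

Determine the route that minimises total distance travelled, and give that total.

With 5 stops there are 5!/2 = 60 distinct round trips (a route and its reverse cost the same).
Hub-#101-#102-#103-#104-#105-Hub: 10+7+13+28+36+13 = 107
Hub-#101-#102-#103-#105-#104-Hub: 10+7+13+29+36+32 = 127
Hub-#101-#102-#104-#103-#105-Hub: 10+7+29+28+29+13 = 116
Hub-#101-#102-#104-#105-#103-Hub: 10+7+29+36+29+16 = 127
Hub-#101-#102-#105-#103-#104-Hub: 10+7+16+29+28+32 = 122
Hub-#101-#102-#105-#104-#103-Hub: 10+7+16+36+28+16 = 113
Hub-#101-#103-#102-#104-#105-Hub: 10+6+13+29+36+13 = 107
Hub-#101-#103-#102-#105-#104-Hub: 10+6+13+16+36+32 = 113
Hub-#101-#103-#104-#102-#105-Hub: 10+6+28+29+16+13 = 102
Hub-#101-#103-#104-#105-#102-Hub: 10+6+28+36+16+3 = 99
Hub-#101-#103-#105-#102-#104-Hub: 10+6+29+16+29+32 = 122
Hub-#101-#103-#105-#104-#102-Hub: 10+6+29+36+29+3 = 113
Hub-#101-#104-#102-#103-#105-Hub: 10+22+29+13+29+13 = 116
Hub-#101-#104-#102-#105-#103-Hub: 10+22+29+16+29+16 = 122
… (46 more)
Hub-#102-#101-#103-#104-#105-Hub: 3+7+6+28+36+13 = 93  ← best
The minimum is 93.
One optimal route: Hub → #102 → #101 → #103 → #104 → #105 → Hub (or its reverse).

93 m — the shortest possible round trip.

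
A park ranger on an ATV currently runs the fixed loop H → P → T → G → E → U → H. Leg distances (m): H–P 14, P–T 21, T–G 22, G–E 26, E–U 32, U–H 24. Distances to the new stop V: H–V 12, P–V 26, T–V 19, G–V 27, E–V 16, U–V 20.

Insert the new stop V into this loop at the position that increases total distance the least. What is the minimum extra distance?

+4 m — insert V between E and U.

Insertion cost between consecutive stops i–j is d(i,V) + d(V,j) − d(i,j):
  between H and P: 12 + 26 − 14 = 24
  between P and T: 26 + 19 − 21 = 24
  between T and G: 19 + 27 − 22 = 24
  between G and E: 27 + 16 − 26 = 17
  between E and U: 16 + 20 − 32 = 4
  between U and H: 20 + 12 − 24 = 8
Cheapest insertion is between E and U, adding 4.
New total = 139 + 4 = 143.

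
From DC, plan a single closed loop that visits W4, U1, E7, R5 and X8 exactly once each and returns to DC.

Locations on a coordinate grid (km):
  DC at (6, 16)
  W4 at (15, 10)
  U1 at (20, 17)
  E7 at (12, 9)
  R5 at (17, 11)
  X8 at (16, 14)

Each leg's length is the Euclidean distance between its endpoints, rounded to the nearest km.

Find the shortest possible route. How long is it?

Minimum total distance: 36 km.

There are 60 distinct closed tours to check (reversals are equivalent).
DC→W4→U1→E7→R5→X8→DC: 11+9+11+5+3+10 = 49
DC→W4→U1→E7→X8→R5→DC: 11+9+11+6+3+12 = 52
DC→W4→U1→R5→E7→X8→DC: 11+9+7+5+6+10 = 48
DC→W4→U1→R5→X8→E7→DC: 11+9+7+3+6+9 = 45
DC→W4→U1→X8→E7→R5→DC: 11+9+5+6+5+12 = 48
DC→W4→U1→X8→R5→E7→DC: 11+9+5+3+5+9 = 42
DC→W4→E7→U1→R5→X8→DC: 11+3+11+7+3+10 = 45
DC→W4→E7→U1→X8→R5→DC: 11+3+11+5+3+12 = 45
DC→W4→E7→R5→U1→X8→DC: 11+3+5+7+5+10 = 41
DC→W4→E7→R5→X8→U1→DC: 11+3+5+3+5+14 = 41
DC→W4→E7→X8→U1→R5→DC: 11+3+6+5+7+12 = 44
DC→W4→E7→X8→R5→U1→DC: 11+3+6+3+7+14 = 44
DC→W4→R5→U1→E7→X8→DC: 11+2+7+11+6+10 = 47
DC→W4→R5→U1→X8→E7→DC: 11+2+7+5+6+9 = 40
… (46 more)
DC→U1→X8→R5→W4→E7→DC: 14+5+3+2+3+9 = 36  ← best
The minimum is 36.
One optimal route: DC → U1 → X8 → R5 → W4 → E7 → DC (or its reverse).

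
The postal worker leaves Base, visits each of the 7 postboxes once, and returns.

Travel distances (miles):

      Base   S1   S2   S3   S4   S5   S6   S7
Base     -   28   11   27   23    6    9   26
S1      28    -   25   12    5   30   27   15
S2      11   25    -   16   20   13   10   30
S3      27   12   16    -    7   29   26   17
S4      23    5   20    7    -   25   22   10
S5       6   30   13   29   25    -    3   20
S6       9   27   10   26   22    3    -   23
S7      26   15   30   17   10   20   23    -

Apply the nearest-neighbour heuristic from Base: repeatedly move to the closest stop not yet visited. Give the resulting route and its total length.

88 miles along Base → S5 → S6 → S2 → S3 → S4 → S1 → S7 → Base.

From Base: distances to unvisited — S5=6, S6=9, S2=11, S4=23, S7=26, S3=27, S1=28. Nearest is S5 (6).
From S5: distances to unvisited — S6=3, S2=13, S7=20, S4=25, S3=29, S1=30. Nearest is S6 (3).
From S6: distances to unvisited — S2=10, S4=22, S7=23, S3=26, S1=27. Nearest is S2 (10).
From S2: distances to unvisited — S3=16, S4=20, S1=25, S7=30. Nearest is S3 (16).
From S3: distances to unvisited — S4=7, S1=12, S7=17. Nearest is S4 (7).
From S4: distances to unvisited — S1=5, S7=10. Nearest is S1 (5).
From S1: distances to unvisited — S7=15. Nearest is S7 (15).
Return S7→Base: 26.
Total = 6 + 3 + 10 + 16 + 7 + 5 + 15 + 26 = 88.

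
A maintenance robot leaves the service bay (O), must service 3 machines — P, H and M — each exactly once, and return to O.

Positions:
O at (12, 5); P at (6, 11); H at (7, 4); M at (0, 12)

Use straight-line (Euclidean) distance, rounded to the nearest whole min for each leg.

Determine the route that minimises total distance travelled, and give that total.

Minimum total distance: 30 min.

There are 3 distinct closed tours to check (reversals are equivalent).
O→P→H→M→O: 8+7+11+14 = 40
O→P→M→H→O: 8+6+11+5 = 30
O→H→P→M→O: 5+7+6+14 = 32
The minimum is 30.
One optimal route: O → P → M → H → O (or its reverse).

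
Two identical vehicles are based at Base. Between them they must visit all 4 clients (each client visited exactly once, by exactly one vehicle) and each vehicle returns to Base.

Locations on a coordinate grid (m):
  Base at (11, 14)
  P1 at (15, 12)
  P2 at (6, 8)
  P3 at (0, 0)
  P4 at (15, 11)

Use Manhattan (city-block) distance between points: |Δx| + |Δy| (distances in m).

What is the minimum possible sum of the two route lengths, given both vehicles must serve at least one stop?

Minimum combined distance: 64 m.

There are 2^3 − 1 = 7 ways to divide the 4 stops into two non-empty groups. For each, the best each vehicle can do is its own shortest tour through its group:
  {P1} + {P2, P3, P4}: 12 + 58 = 70
  {P2} + {P1, P3, P4}: 22 + 58 = 80
  {P1, P2} + {P3, P4}: 30 + 58 = 88
  {P3} + {P1, P2, P4}: 50 + 30 = 80
  {P1, P3} + {P2, P4}: 58 + 30 = 88
  {P2, P3} + {P1, P4}: 50 + 14 = 64
  … (7 splits in total)
Best: vehicle 1 Base → P2 → P3 → Base = 50; vehicle 2 Base → P1 → P4 → Base = 14; combined 64.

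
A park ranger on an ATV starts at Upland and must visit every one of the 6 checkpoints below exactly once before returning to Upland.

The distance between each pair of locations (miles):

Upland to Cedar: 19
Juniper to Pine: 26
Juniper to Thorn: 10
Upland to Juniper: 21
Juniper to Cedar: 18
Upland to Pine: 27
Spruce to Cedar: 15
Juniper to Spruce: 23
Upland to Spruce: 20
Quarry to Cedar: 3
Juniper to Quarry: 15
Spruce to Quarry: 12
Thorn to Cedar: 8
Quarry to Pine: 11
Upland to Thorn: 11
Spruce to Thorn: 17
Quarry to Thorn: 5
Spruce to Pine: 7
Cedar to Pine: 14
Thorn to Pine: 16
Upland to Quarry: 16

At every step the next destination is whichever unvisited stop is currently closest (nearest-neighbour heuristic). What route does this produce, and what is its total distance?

Nearest-neighbour total = 84 miles; route Upland → Thorn → Quarry → Cedar → Pine → Spruce → Juniper → Upland.

From Upland: distances to unvisited — Thorn=11, Quarry=16, Cedar=19, Spruce=20, Juniper=21, Pine=27. Nearest is Thorn (11).
From Thorn: distances to unvisited — Quarry=5, Cedar=8, Juniper=10, Pine=16, Spruce=17. Nearest is Quarry (5).
From Quarry: distances to unvisited — Cedar=3, Pine=11, Spruce=12, Juniper=15. Nearest is Cedar (3).
From Cedar: distances to unvisited — Pine=14, Spruce=15, Juniper=18. Nearest is Pine (14).
From Pine: distances to unvisited — Spruce=7, Juniper=26. Nearest is Spruce (7).
From Spruce: distances to unvisited — Juniper=23. Nearest is Juniper (23).
Return Juniper→Upland: 21.
Total = 11 + 5 + 3 + 14 + 7 + 23 + 21 = 84.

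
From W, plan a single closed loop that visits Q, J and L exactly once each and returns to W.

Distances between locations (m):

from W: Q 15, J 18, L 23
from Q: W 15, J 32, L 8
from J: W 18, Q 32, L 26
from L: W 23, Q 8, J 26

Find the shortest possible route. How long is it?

Shortest round trip = 67 m.

With 3 stops there are 3!/2 = 3 distinct round trips (a route and its reverse cost the same).
W-Q-J-L-W: 15+32+26+23 = 96
W-Q-L-J-W: 15+8+26+18 = 67
W-J-Q-L-W: 18+32+8+23 = 81
The minimum is 67.
One optimal route: W → Q → L → J → W (or its reverse).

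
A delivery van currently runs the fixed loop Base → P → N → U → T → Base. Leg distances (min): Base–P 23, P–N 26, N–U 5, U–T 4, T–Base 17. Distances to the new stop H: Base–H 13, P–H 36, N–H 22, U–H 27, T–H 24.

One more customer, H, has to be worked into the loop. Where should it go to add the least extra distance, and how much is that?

+20 min — insert H between T and Base.

Insertion cost between consecutive stops i–j is d(i,H) + d(H,j) − d(i,j):
  between Base and P: 13 + 36 − 23 = 26
  between P and N: 36 + 22 − 26 = 32
  between N and U: 22 + 27 − 5 = 44
  between U and T: 27 + 24 − 4 = 47
  between T and Base: 24 + 13 − 17 = 20
Cheapest insertion is between T and Base, adding 20.
New total = 75 + 20 = 95.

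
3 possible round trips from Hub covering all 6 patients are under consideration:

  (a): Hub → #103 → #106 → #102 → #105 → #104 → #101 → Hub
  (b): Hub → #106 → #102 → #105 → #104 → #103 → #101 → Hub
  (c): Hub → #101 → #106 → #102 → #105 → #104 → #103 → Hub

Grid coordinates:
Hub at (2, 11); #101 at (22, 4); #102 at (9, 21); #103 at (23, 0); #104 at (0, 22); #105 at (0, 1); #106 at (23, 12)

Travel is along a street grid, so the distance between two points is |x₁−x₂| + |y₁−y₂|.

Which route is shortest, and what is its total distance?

(a): 32 + 12 + 23 + 29 + 21 + 40 + 27 = 184
(b): 22 + 23 + 29 + 21 + 45 + 5 + 27 = 172
(c): 27 + 9 + 23 + 29 + 21 + 45 + 32 = 186

Shortest is (b), total 172.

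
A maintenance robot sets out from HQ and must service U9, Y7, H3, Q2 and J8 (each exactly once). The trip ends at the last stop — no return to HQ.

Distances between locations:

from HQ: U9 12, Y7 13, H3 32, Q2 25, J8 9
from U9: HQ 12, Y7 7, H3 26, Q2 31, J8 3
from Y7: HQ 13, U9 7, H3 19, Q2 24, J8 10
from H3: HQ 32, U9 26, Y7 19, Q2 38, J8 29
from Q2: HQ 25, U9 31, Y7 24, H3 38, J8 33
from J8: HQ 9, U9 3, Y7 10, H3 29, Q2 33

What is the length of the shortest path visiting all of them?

There are 5! = 120 possible orderings.
HQ - U9 - Y7 - H3 - Q2 - J8: 12+7+19+38+33 = 109
HQ - U9 - Y7 - H3 - J8 - Q2: 12+7+19+29+33 = 100
HQ - U9 - Y7 - Q2 - H3 - J8: 12+7+24+38+29 = 110
HQ - U9 - Y7 - Q2 - J8 - H3: 12+7+24+33+29 = 105
HQ - U9 - Y7 - J8 - H3 - Q2: 12+7+10+29+38 = 96
HQ - U9 - Y7 - J8 - Q2 - H3: 12+7+10+33+38 = 100
HQ - U9 - H3 - Y7 - Q2 - J8: 12+26+19+24+33 = 114
HQ - U9 - H3 - Y7 - J8 - Q2: 12+26+19+10+33 = 100
HQ - U9 - H3 - Q2 - Y7 - J8: 12+26+38+24+10 = 110
HQ - U9 - H3 - Q2 - J8 - Y7: 12+26+38+33+10 = 119
HQ - U9 - H3 - J8 - Y7 - Q2: 12+26+29+10+24 = 101
HQ - U9 - H3 - J8 - Q2 - Y7: 12+26+29+33+24 = 124
HQ - U9 - Q2 - Y7 - H3 - J8: 12+31+24+19+29 = 115
HQ - U9 - Q2 - Y7 - J8 - H3: 12+31+24+10+29 = 106
… (106 more)
HQ - J8 - U9 - Y7 - H3 - Q2: 9+3+7+19+38 = 76  ← best
The minimum is 76.
One shortest path: HQ → J8 → U9 → Y7 → H3 → Q2.

Minimum one-way distance = 76.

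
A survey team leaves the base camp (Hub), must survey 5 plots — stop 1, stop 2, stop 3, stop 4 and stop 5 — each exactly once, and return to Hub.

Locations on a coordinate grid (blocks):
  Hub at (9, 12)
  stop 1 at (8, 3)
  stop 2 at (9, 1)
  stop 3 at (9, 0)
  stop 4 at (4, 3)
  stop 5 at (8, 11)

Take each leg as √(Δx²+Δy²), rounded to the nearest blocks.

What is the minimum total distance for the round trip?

Hub→stop 1→stop 2→stop 3→stop 4→stop 5→Hub: 9+2+1+6+9+1 = 28
Hub→stop 1→stop 2→stop 3→stop 5→stop 4→Hub: 9+2+1+11+9+10 = 42
Hub→stop 1→stop 2→stop 4→stop 3→stop 5→Hub: 9+2+5+6+11+1 = 34
Hub→stop 1→stop 2→stop 4→stop 5→stop 3→Hub: 9+2+5+9+11+12 = 48
Hub→stop 1→stop 2→stop 5→stop 3→stop 4→Hub: 9+2+10+11+6+10 = 48
Hub→stop 1→stop 2→stop 5→stop 4→stop 3→Hub: 9+2+10+9+6+12 = 48
Hub→stop 1→stop 3→stop 2→stop 4→stop 5→Hub: 9+3+1+5+9+1 = 28
Hub→stop 1→stop 3→stop 2→stop 5→stop 4→Hub: 9+3+1+10+9+10 = 42
Hub→stop 1→stop 3→stop 4→stop 2→stop 5→Hub: 9+3+6+5+10+1 = 34
Hub→stop 1→stop 3→stop 4→stop 5→stop 2→Hub: 9+3+6+9+10+11 = 48
Hub→stop 1→stop 3→stop 5→stop 2→stop 4→Hub: 9+3+11+10+5+10 = 48
Hub→stop 1→stop 3→stop 5→stop 4→stop 2→Hub: 9+3+11+9+5+11 = 48
Hub→stop 1→stop 4→stop 2→stop 3→stop 5→Hub: 9+4+5+1+11+1 = 31
Hub→stop 1→stop 4→stop 2→stop 5→stop 3→Hub: 9+4+5+10+11+12 = 51
… (46 more)
The minimum is 28.
One optimal route: Hub → stop 1 → stop 2 → stop 3 → stop 4 → stop 5 → Hub (or its reverse).

28 blocks — the shortest possible round trip.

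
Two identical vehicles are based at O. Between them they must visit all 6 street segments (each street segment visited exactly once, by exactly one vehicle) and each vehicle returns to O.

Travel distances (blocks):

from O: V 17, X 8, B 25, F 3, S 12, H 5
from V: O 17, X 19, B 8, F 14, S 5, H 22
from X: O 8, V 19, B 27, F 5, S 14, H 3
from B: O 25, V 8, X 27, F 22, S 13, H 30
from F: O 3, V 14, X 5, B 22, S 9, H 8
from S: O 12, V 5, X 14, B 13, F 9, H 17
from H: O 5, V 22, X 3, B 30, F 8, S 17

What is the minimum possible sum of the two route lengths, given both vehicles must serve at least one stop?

There are 2^5 − 1 = 31 ways to divide the 6 stops into two non-empty groups. For each, the best each vehicle can do is its own shortest tour through its group:
  {V} + {X, B, F, S, H}: 34 + 60 = 94
  {X} + {V, B, F, S, H}: 16 + 60 = 76
  {V, X} + {B, F, S, H}: 44 + 60 = 104
  {B} + {V, X, F, S, H}: 50 + 44 = 94
  {V, B} + {X, F, S, H}: 50 + 34 = 84
  {X, B} + {V, F, S, H}: 60 + 44 = 104
  … (31 splits in total)
  {F} + {V, X, B, S, H}: 6 + 60 = 66  ← best
Best: vehicle 1 O → F → O = 6; vehicle 2 O → V → B → S → X → H → O = 60; combined 66.

Minimum combined distance: 66 blocks.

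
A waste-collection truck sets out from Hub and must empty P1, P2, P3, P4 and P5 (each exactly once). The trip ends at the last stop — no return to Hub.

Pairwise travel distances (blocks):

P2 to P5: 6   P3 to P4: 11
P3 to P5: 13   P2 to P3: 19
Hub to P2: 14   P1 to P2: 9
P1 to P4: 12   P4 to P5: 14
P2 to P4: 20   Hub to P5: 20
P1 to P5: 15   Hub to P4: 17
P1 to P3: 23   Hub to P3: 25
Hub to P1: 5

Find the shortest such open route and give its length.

There are 5! = 120 possible orderings.
Hub→P1→P2→P3→P4→P5: 5+9+19+11+14 = 58
Hub→P1→P2→P3→P5→P4: 5+9+19+13+14 = 60
Hub→P1→P2→P4→P3→P5: 5+9+20+11+13 = 58
Hub→P1→P2→P4→P5→P3: 5+9+20+14+13 = 61
Hub→P1→P2→P5→P3→P4: 5+9+6+13+11 = 44
Hub→P1→P2→P5→P4→P3: 5+9+6+14+11 = 45
Hub→P1→P3→P2→P4→P5: 5+23+19+20+14 = 81
Hub→P1→P3→P2→P5→P4: 5+23+19+6+14 = 67
Hub→P1→P3→P4→P2→P5: 5+23+11+20+6 = 65
Hub→P1→P3→P4→P5→P2: 5+23+11+14+6 = 59
Hub→P1→P3→P5→P2→P4: 5+23+13+6+20 = 67
Hub→P1→P3→P5→P4→P2: 5+23+13+14+20 = 75
Hub→P1→P4→P2→P3→P5: 5+12+20+19+13 = 69
Hub→P1→P4→P2→P5→P3: 5+12+20+6+13 = 56
… (106 more)
The minimum is 44.
One shortest path: Hub → P1 → P2 → P5 → P3 → P4.

Minimum one-way distance = 44 blocks.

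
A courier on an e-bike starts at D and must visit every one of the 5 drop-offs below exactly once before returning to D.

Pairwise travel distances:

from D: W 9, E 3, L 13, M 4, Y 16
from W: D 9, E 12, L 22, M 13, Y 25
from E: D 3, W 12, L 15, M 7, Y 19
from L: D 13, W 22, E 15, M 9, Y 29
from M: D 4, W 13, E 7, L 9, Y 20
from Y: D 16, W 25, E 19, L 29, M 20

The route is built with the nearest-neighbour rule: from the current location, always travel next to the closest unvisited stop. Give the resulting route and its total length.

D → [E:3 / M:4 / W:9 / L:13 / Y:16] → E (3)
E → [M:7 / W:12 / L:15 / Y:19] → M (7)
M → [L:9 / W:13 / Y:20] → L (9)
L → [W:22 / Y:29] → W (22)
W → [Y:25] → Y (25)
Return Y→D: 16.
Total = 3 + 7 + 9 + 22 + 25 + 16 = 82.

Total distance 82 via the nearest-neighbour route D → E → M → L → W → Y → D.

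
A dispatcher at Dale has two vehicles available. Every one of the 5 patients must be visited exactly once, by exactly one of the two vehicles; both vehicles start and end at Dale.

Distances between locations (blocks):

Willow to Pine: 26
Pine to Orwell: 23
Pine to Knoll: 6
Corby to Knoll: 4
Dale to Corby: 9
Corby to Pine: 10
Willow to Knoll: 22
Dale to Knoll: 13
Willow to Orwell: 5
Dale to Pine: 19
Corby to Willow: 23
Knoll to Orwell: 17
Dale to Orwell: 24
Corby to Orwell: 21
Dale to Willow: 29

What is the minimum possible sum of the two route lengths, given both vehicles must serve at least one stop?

Minimum combined distance: 92 blocks.

Check every non-empty split of the stops between the two vehicles; for each half take its own optimal tour:
  {Corby} + {Willow, Pine, Knoll, Orwell}: 18 + 74 = 92
  {Willow} + {Corby, Pine, Knoll, Orwell}: 58 + 66 = 124
  {Corby, Willow} + {Pine, Knoll, Orwell}: 61 + 66 = 127
  {Pine} + {Corby, Willow, Knoll, Orwell}: 38 + 64 = 102
  {Corby, Pine} + {Willow, Knoll, Orwell}: 38 + 64 = 102
  {Willow, Pine} + {Corby, Knoll, Orwell}: 74 + 54 = 128
  … (15 splits in total)
Best: vehicle 1 Dale → Corby → Dale = 18; vehicle 2 Dale → Knoll → Pine → Willow → Orwell → Dale = 74; combined 92.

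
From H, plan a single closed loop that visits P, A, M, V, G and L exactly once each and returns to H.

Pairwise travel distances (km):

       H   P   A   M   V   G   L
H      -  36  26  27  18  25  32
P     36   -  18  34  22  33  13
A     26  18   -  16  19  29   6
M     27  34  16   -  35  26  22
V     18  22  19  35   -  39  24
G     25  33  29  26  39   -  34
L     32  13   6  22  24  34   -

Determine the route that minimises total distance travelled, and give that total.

Minimum total distance: 126 km.

With 6 stops there are 6!/2 = 360 distinct round trips (a route and its reverse cost the same).
H - P - A - M - V - G - L - H: 36+18+16+35+39+34+32 = 210
H - P - A - M - V - L - G - H: 36+18+16+35+24+34+25 = 188
H - P - A - M - G - V - L - H: 36+18+16+26+39+24+32 = 191
H - P - A - M - G - L - V - H: 36+18+16+26+34+24+18 = 172
H - P - A - M - L - V - G - H: 36+18+16+22+24+39+25 = 180
H - P - A - M - L - G - V - H: 36+18+16+22+34+39+18 = 183
H - P - A - V - M - G - L - H: 36+18+19+35+26+34+32 = 200
H - P - A - V - M - L - G - H: 36+18+19+35+22+34+25 = 189
… (352 more)
H - V - P - L - A - M - G - H: 18+22+13+6+16+26+25 = 126  ← best
The minimum is 126.
One optimal route: H → V → P → L → A → M → G → H (or its reverse).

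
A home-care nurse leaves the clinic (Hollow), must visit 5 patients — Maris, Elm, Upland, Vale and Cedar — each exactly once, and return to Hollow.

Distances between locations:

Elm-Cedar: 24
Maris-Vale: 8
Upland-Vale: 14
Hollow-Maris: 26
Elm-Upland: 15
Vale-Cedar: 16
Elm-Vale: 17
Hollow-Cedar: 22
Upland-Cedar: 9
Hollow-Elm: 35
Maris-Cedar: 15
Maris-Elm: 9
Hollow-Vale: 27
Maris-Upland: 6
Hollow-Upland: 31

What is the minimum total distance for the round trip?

Shortest round trip = 90.

Hollow - Maris - Elm - Upland - Vale - Cedar - Hollow: 26+9+15+14+16+22 = 102
Hollow - Maris - Elm - Upland - Cedar - Vale - Hollow: 26+9+15+9+16+27 = 102
Hollow - Maris - Elm - Vale - Upland - Cedar - Hollow: 26+9+17+14+9+22 = 97
Hollow - Maris - Elm - Vale - Cedar - Upland - Hollow: 26+9+17+16+9+31 = 108
Hollow - Maris - Elm - Cedar - Upland - Vale - Hollow: 26+9+24+9+14+27 = 109
Hollow - Maris - Elm - Cedar - Vale - Upland - Hollow: 26+9+24+16+14+31 = 120
Hollow - Maris - Upland - Elm - Vale - Cedar - Hollow: 26+6+15+17+16+22 = 102
Hollow - Maris - Upland - Elm - Cedar - Vale - Hollow: 26+6+15+24+16+27 = 114
Hollow - Maris - Upland - Vale - Elm - Cedar - Hollow: 26+6+14+17+24+22 = 109
Hollow - Maris - Upland - Vale - Cedar - Elm - Hollow: 26+6+14+16+24+35 = 121
Hollow - Maris - Upland - Cedar - Elm - Vale - Hollow: 26+6+9+24+17+27 = 109
Hollow - Maris - Upland - Cedar - Vale - Elm - Hollow: 26+6+9+16+17+35 = 109
Hollow - Maris - Vale - Elm - Upland - Cedar - Hollow: 26+8+17+15+9+22 = 97
Hollow - Maris - Vale - Elm - Cedar - Upland - Hollow: 26+8+17+24+9+31 = 115
… (46 more)
Hollow - Vale - Maris - Elm - Upland - Cedar - Hollow: 27+8+9+15+9+22 = 90  ← best
The minimum is 90.
One optimal route: Hollow → Vale → Maris → Elm → Upland → Cedar → Hollow (or its reverse).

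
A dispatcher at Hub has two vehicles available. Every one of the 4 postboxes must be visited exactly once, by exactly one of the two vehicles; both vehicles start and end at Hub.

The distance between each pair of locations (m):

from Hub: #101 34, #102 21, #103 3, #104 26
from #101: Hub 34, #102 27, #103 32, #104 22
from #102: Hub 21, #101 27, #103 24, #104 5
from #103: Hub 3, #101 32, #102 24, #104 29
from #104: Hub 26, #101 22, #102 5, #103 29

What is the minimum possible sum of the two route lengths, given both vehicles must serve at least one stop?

There are 2^3 − 1 = 7 ways to divide the 4 stops into two non-empty groups. For each, the best each vehicle can do is its own shortest tour through its group:
  {#101} + {#102, #103, #104}: 68 + 58 = 126
  {#102} + {#101, #103, #104}: 42 + 83 = 125
  {#101, #102} + {#103, #104}: 82 + 58 = 140
  {#103} + {#101, #102, #104}: 6 + 82 = 88
  {#101, #103} + {#102, #104}: 69 + 52 = 121
  {#102, #103} + {#101, #104}: 48 + 82 = 130
  … (7 splits in total)
Best: vehicle 1 Hub → #103 → Hub = 6; vehicle 2 Hub → #101 → #104 → #102 → Hub = 82; combined 88.

88 m — the smallest possible combined total.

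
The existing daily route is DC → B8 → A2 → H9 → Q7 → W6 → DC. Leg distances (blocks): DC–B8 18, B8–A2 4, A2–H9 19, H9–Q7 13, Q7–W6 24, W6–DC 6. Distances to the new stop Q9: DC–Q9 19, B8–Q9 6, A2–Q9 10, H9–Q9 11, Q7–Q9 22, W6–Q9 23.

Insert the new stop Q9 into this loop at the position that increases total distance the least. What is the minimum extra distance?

Insertion cost between consecutive stops i–j is d(i,Q9) + d(Q9,j) − d(i,j):
  between DC and B8: 19 + 6 − 18 = 7
  between B8 and A2: 6 + 10 − 4 = 12
  between A2 and H9: 10 + 11 − 19 = 2
  between H9 and Q7: 11 + 22 − 13 = 20
  between Q7 and W6: 22 + 23 − 24 = 21
  between W6 and DC: 23 + 19 − 6 = 36
Cheapest insertion is between A2 and H9, adding 2.
New total = 84 + 2 = 86.

Minimum extra distance: 2 blocks, inserting Q9 between A2 and H9.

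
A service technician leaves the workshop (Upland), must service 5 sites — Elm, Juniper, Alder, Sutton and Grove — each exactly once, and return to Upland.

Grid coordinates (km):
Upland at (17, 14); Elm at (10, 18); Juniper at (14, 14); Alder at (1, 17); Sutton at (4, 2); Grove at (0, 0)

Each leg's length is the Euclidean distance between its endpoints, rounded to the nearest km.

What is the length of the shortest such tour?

Minimum total distance: 57 km.

Upland - Elm - Juniper - Alder - Sutton - Grove - Upland: 8+6+13+15+4+22 = 68
Upland - Elm - Juniper - Alder - Grove - Sutton - Upland: 8+6+13+17+4+18 = 66
Upland - Elm - Juniper - Sutton - Alder - Grove - Upland: 8+6+16+15+17+22 = 84
Upland - Elm - Juniper - Sutton - Grove - Alder - Upland: 8+6+16+4+17+16 = 67
Upland - Elm - Juniper - Grove - Alder - Sutton - Upland: 8+6+20+17+15+18 = 84
Upland - Elm - Juniper - Grove - Sutton - Alder - Upland: 8+6+20+4+15+16 = 69
Upland - Elm - Alder - Juniper - Sutton - Grove - Upland: 8+9+13+16+4+22 = 72
Upland - Elm - Alder - Juniper - Grove - Sutton - Upland: 8+9+13+20+4+18 = 72
Upland - Elm - Alder - Sutton - Juniper - Grove - Upland: 8+9+15+16+20+22 = 90
Upland - Elm - Alder - Sutton - Grove - Juniper - Upland: 8+9+15+4+20+3 = 59
Upland - Elm - Alder - Grove - Juniper - Sutton - Upland: 8+9+17+20+16+18 = 88
Upland - Elm - Alder - Grove - Sutton - Juniper - Upland: 8+9+17+4+16+3 = 57
Upland - Elm - Sutton - Juniper - Alder - Grove - Upland: 8+17+16+13+17+22 = 93
Upland - Elm - Sutton - Juniper - Grove - Alder - Upland: 8+17+16+20+17+16 = 94
… (46 more)
The minimum is 57.
One optimal route: Upland → Elm → Alder → Grove → Sutton → Juniper → Upland (or its reverse).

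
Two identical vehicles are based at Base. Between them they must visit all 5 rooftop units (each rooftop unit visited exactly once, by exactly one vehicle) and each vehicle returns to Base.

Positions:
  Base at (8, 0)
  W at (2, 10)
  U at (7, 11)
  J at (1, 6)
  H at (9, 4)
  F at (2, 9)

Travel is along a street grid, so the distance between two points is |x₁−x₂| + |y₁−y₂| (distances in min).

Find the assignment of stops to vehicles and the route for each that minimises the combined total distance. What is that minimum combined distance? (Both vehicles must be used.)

There are 2^4 − 1 = 15 ways to divide the 5 stops into two non-empty groups. For each, the best each vehicle can do is its own shortest tour through its group:
  {W} + {U, J, H, F}: 32 + 38 = 70
  {U} + {W, J, H, F}: 24 + 36 = 60
  {W, U} + {J, H, F}: 34 + 34 = 68
  {J} + {W, U, H, F}: 26 + 36 = 62
  {W, J} + {U, H, F}: 34 + 36 = 70
  {U, J} + {W, H, F}: 36 + 34 = 70
  … (15 splits in total)
  {H} + {W, U, J, F}: 10 + 36 = 46  ← best
Best: vehicle 1 Base → H → Base = 10; vehicle 2 Base → U → W → F → J → Base = 36; combined 46.

46 min — the smallest possible combined total.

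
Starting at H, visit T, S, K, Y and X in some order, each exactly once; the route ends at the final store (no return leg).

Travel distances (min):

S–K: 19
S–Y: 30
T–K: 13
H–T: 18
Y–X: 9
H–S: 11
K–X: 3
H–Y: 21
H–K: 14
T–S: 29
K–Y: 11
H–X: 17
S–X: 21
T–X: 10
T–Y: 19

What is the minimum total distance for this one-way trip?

There are 5! = 120 possible orderings.
H → T → S → K → Y → X: 18+29+19+11+9 = 86
H → T → S → K → X → Y: 18+29+19+3+9 = 78
H → T → S → Y → K → X: 18+29+30+11+3 = 91
H → T → S → Y → X → K: 18+29+30+9+3 = 89
H → T → S → X → K → Y: 18+29+21+3+11 = 82
H → T → S → X → Y → K: 18+29+21+9+11 = 88
H → T → K → S → Y → X: 18+13+19+30+9 = 89
H → T → K → S → X → Y: 18+13+19+21+9 = 80
H → T → K → Y → S → X: 18+13+11+30+21 = 93
H → T → K → Y → X → S: 18+13+11+9+21 = 72
H → T → K → X → S → Y: 18+13+3+21+30 = 85
H → T → K → X → Y → S: 18+13+3+9+30 = 73
H → T → Y → S → K → X: 18+19+30+19+3 = 89
H → T → Y → S → X → K: 18+19+30+21+3 = 91
… (106 more)
H → S → K → Y → X → T: 11+19+11+9+10 = 60  ← best
The minimum is 60.
One shortest path: H → S → K → Y → X → T.

Shortest open route: 60 min.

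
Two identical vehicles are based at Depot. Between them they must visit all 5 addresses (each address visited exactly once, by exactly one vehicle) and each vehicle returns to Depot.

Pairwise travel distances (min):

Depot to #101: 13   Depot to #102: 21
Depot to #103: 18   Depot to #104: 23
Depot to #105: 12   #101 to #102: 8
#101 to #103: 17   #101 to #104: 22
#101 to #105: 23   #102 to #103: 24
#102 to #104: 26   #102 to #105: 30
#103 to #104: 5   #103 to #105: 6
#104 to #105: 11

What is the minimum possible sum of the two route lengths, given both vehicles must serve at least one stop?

There are 2^4 − 1 = 15 ways to divide the 5 stops into two non-empty groups. For each, the best each vehicle can do is its own shortest tour through its group:
  {#101} + {#102, #103, #104, #105}: 26 + 70 = 96
  {#102} + {#101, #103, #104, #105}: 42 + 58 = 100
  {#101, #102} + {#103, #104, #105}: 42 + 46 = 88
  {#103} + {#101, #102, #104, #105}: 36 + 70 = 106
  {#101, #103} + {#102, #104, #105}: 48 + 70 = 118
  {#102, #103} + {#101, #104, #105}: 63 + 58 = 121
  … (15 splits in total)
Best: vehicle 1 Depot → #101 → #102 → Depot = 42; vehicle 2 Depot → #103 → #104 → #105 → Depot = 46; combined 88.

Minimum combined distance: 88 min.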